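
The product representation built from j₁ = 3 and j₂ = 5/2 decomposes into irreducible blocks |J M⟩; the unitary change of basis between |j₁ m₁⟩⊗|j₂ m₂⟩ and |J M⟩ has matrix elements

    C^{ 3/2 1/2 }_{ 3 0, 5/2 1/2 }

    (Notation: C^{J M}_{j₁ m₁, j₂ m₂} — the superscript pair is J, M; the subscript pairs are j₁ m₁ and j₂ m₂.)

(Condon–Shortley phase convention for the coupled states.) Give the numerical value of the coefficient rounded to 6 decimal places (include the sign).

+0.338062

triangle: 4!·2!·1!/8! = 48/40320
(j±m)!: 3!·3!·3!·2!·2!·1! = 864
prefactor² = (2J+1)·Δ·N² = 144/35
  k=2: +1/(2!·2!·1!·1!·1!·0!) = 1/4
  k=3: −1/(3!·1!·0!·0!·2!·1!) = -1/12
Σ = 1/6  ⇒  CG² = 144/35·(1/6)² = 4/35
CG = +√(4/35) = +0.338062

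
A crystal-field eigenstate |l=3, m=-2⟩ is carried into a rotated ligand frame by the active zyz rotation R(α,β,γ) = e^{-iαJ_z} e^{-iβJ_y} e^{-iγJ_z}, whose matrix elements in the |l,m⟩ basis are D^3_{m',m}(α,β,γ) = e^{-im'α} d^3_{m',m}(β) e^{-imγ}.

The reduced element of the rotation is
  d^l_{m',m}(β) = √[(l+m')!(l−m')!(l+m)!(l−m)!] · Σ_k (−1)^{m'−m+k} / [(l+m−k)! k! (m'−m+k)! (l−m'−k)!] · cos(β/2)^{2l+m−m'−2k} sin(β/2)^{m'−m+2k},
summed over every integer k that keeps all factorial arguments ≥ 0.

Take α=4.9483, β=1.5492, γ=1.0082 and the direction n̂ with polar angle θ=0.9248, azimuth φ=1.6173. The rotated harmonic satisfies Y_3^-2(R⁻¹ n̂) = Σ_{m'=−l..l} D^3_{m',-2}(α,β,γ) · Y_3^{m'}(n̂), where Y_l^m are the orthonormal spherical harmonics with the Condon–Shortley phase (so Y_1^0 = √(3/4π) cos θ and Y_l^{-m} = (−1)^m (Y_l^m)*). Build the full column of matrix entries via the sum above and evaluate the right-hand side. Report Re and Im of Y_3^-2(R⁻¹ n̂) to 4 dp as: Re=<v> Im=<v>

Re=0.2547 Im=-0.1930

Need the full column D^3_{m',-2} for m'=−3..3 at α=4.9483, β=1.5492, γ=1.0082.
cos(β/2)=0.714701, sin(β/2)=0.699430
d^3_{-3,-2}: single k=1 term ⇒ +0.319478;  D = -0.129529-0.292042i
d^3_{-2,-2}: k∈[0..1] ⇒ +0.133274 -0.638199 = -0.504925;  D = -0.400930+0.306927i
d^3_{-1,-2}: k∈[0..1] ⇒ -0.412445 +0.790016 = +0.377572;  D = +0.293229+0.237859i
d^3_{0,-2}: k∈[0..1] ⇒ +0.699112 -0.669556 = +0.029556;  D = -0.012739+0.026670i
d^3_{1,-2}: k∈[0..1] ⇒ -0.790016 +0.378309 = -0.411708;  D = +0.402689+0.085701i
d^3_{2,-2}: k∈[0..1] ⇒ +0.611218 -0.117076 = +0.494143;  D = -0.012954-0.493973i
d^3_{3,-2}: single k=0 term ⇒ -0.293037;  D = -0.283027+0.075937i
Y_3^{m'}(θ=0.9248,φ=1.6173) and Σ D·Y over m':
  (-0.1295-0.2920i)·(+0.0295+0.2104i)  (-0.4009+0.3069i)·(-0.3906+0.0364i)  (+0.2932+0.2379i)·(-0.0097-0.2093i)  (-0.0127+0.0267i)·(-0.2669+0.0000i)  (+0.4027+0.0857i)·(+0.0097-0.2093i)  (-0.0130-0.4940i)·(-0.3906-0.0364i)  (-0.2830+0.0759i)·(-0.0295+0.2104i)
Y_3^-2(R⁻¹ n̂) = +0.254660-0.192998i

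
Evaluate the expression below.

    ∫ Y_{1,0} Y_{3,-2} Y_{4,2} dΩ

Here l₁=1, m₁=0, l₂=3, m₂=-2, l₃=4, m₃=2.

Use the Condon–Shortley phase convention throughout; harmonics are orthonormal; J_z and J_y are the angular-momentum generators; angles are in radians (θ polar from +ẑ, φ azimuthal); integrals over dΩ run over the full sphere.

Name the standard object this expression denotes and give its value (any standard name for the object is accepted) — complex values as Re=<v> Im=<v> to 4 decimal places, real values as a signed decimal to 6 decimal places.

This is a Gaunt coefficient — the integral of a triple product of spherical harmonics over the sphere.
Rules hold: Σm=0, L=8 even, 2≤4≤4.
N = 3·7·9 = 189
Δ = 0!·2!·6!/9! = 1/252
Racah Σ t=0..0: t=0:+1/36 = 1/36
⇒ 3j(1 3 4; 0 0 0)² = 4/63, sgn +1
Racah Σ t=0..0: t=0:+1/120 = 1/120
⇒ 3j(1 3 4; 0 -2 2)² = 1/21, sgn +1
4πI² = N·(3j₀)²·(3jₘ)² = 4/7
I = +1·√(0.571429/4π) = 0.21324362

Gaunt coefficient, +0.213244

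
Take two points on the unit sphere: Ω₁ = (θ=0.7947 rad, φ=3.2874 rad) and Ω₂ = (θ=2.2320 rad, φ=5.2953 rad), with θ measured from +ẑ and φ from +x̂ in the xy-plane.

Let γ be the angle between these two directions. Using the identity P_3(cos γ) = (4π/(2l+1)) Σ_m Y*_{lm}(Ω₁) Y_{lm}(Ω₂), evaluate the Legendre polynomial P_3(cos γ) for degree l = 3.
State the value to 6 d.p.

Expand P_3 via completeness: Σ_{m} conj(Y_{3,m}) at Ω₁ times Y_{3,m} at Ω₂ —
  [-3]  conj(Y_{3,-3})(Ω₁) = (-0.137368, -0.064238) ; Y_{3,-3}(Ω₂) = (-0.201886, 0.036307) ; Δ = (0.030065, 0.007981)
  [-2]  conj(Y_{3,-2})(Ω₁) = (0.349215, 0.104825) ; Y_{3,-2}(Ω₂) = (0.154023, -0.359304) ; Δ = (0.091451, -0.109329)
  [-1]  conj(Y_{3,-1})(Ω₁) = (-0.331675, -0.048706) ; Y_{3,-1}(Ω₂) = (0.124314, 0.188544) ; Δ = (-0.032049, -0.068590)
  [+0]  conj(Y_{3,0})(Ω₁) = (-0.142862, -0.000000) ; Y_{3,0}(Ω₂) = (0.255418, 0.000000) ; Δ = (-0.036490, -0.000000)
  [+1]  conj(Y_{3,1})(Ω₁) = (0.331675, -0.048706) ; Y_{3,1}(Ω₂) = (-0.124314, 0.188544) ; Δ = (-0.032049, 0.068590)
  [+2]  conj(Y_{3,2})(Ω₁) = (0.349215, -0.104825) ; Y_{3,2}(Ω₂) = (0.154023, 0.359304) ; Δ = (0.091451, 0.109329)
  [+3]  conj(Y_{3,3})(Ω₁) = (0.137368, -0.064238) ; Y_{3,3}(Ω₂) = (0.201886, 0.036307) ; Δ = (0.030065, -0.007981)
Total Σ_m = (0.142445, -0.000000). Multiply by 1.795196: (0.255718, -0.000000). P_3(cos γ) = 0.255718

0.255718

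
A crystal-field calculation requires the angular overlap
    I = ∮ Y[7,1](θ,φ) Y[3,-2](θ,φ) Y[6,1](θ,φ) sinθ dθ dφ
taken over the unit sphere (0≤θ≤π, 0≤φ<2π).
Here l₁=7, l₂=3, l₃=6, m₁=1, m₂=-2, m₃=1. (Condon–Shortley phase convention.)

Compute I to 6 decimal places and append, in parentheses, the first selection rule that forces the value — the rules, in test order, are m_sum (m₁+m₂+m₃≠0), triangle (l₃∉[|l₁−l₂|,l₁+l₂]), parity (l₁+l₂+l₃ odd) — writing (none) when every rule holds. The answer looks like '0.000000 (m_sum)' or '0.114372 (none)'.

m-sum 0 ✓  L=16 even ✓  4≤6≤10 ✓
Π(2lᵢ+1) = 15×7×13 = 1365
triangle coeff Δ(7,3,6) = 1/2042040
Σ_t [1,3]: t=1:−1/207360 t=2:+1/57600 t=3:−1/207360 = 1/129600
(3j)²=168/12155 [(7 3 6; 0 0 0)], sign=+1
Σ_t [0,1]: t=0:+1/414720 t=1:−1/172800 = -7/2073600
(3j)²=343/29172 [(7 3 6; 1 -2 1)], sign=+1
⇒ 4πI² = 100842/454597
I = (+1)√(100842/454597/(4π)) = 0.13286253
No selection rule forces the value: the integral is nonzero (none).

0.132863 (none)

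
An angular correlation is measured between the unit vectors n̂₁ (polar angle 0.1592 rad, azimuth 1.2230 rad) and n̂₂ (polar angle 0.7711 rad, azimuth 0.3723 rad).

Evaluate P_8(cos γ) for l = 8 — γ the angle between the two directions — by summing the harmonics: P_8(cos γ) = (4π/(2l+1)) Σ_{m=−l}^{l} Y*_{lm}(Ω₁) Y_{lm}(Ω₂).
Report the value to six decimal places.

0.074921

Addition theorem: P_8(cos γ) = (4π/17) Σ_m Y*_{lm}(Ω₁) Y_{lm}(Ω₂), m = −8…8:
  term(m=-8) = (0.000000, 0.000000)   from Y*(Ω₁)=(-0.000000, -0.000000), Y(Ω₂)=(-0.028304, -0.004660)
  term(m=-7) = (0.000001, -0.000000)   from Y*(Ω₁)=(-0.000003, 0.000004), Y(Ω₂)=(-0.101541, -0.060246)
  term(m=-6) = (0.000009, -0.000022)   from Y*(Ω₁)=(0.000040, 0.000071), Y(Ω₂)=(-0.178243, -0.228244)
  term(m=-5) = (-0.000187, -0.000379)   from Y*(Ω₁)=(0.000921, -0.000156), Y(Ω₂)=(-0.129555, -0.433034)
  term(m=-4) = (-0.002972, -0.000795)   from Y*(Ω₁)=(0.001429, -0.007868), Y(Ω₂)=(0.031358, -0.383450)
  term(m=-3) = (0.000501, -0.000335)   from Y*(Ω₁)=(-0.043697, -0.025451), Y(Ω₂)=(-0.005223, 0.010706)
  term(m=-2) = (0.011013, -0.083847)   from Y*(Ω₁)=(-0.172715, 0.144180), Y(Ω₂)=(-0.276406, 0.254725)
  term(m=-1) = (-0.070972, -0.080904)   from Y*(Ω₁)=(0.211596, 0.583659), Y(Ω₂)=(-0.161476, 0.063058)
  term(m=+0) = (0.226569, 0.000000)   from Y*(Ω₁)=(0.689548, -0.000000), Y(Ω₂)=(0.328577, 0.000000)
  term(m=+1) = (-0.070972, 0.080904)   from Y*(Ω₁)=(-0.211596, 0.583659), Y(Ω₂)=(0.161476, 0.063058)
  term(m=+2) = (0.011013, 0.083847)   from Y*(Ω₁)=(-0.172715, -0.144180), Y(Ω₂)=(-0.276406, -0.254725)
  term(m=+3) = (0.000501, 0.000335)   from Y*(Ω₁)=(0.043697, -0.025451), Y(Ω₂)=(0.005223, 0.010706)
  term(m=+4) = (-0.002972, 0.000795)   from Y*(Ω₁)=(0.001429, 0.007868), Y(Ω₂)=(0.031358, 0.383450)
  term(m=+5) = (-0.000187, 0.000379)   from Y*(Ω₁)=(-0.000921, -0.000156), Y(Ω₂)=(0.129555, -0.433034)
  term(m=+6) = (0.000009, 0.000022)   from Y*(Ω₁)=(0.000040, -0.000071), Y(Ω₂)=(-0.178243, 0.228244)
  term(m=+7) = (0.000001, 0.000000)   from Y*(Ω₁)=(0.000003, 0.000004), Y(Ω₂)=(0.101541, -0.060246)
  term(m=+8) = (0.000000, -0.000000)   from Y*(Ω₁)=(-0.000000, 0.000000), Y(Ω₂)=(-0.028304, 0.004660)
Σ over m = (0.101354, -0.000000); ×(4π/17) → (0.074921, -0.000000). Real part: 0.074921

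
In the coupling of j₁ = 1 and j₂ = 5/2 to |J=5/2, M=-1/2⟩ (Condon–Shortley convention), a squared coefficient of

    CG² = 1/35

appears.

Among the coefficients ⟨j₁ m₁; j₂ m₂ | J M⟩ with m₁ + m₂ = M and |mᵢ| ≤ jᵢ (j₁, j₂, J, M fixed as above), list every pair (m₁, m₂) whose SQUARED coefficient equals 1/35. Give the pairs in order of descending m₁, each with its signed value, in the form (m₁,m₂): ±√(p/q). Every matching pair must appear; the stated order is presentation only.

Admissible pairs with m₁+m₂ = M = -1/2: (-1,1/2), (0,-1/2), (1,-3/2)
  (m₁,m₂)=(1,-3/2): CG² = 16/35, CG = +√(16/35)
  (m₁,m₂)=(0,-1/2): CG² = 1/35, CG = +√(1/35)   ← matches the target
  (m₁,m₂)=(-1,1/2): CG² = 18/35, CG = −√(18/35)
Pairs with CG² = 1/35: (0,-1/2): +√(1/35)

(0,-1/2): +√(1/35)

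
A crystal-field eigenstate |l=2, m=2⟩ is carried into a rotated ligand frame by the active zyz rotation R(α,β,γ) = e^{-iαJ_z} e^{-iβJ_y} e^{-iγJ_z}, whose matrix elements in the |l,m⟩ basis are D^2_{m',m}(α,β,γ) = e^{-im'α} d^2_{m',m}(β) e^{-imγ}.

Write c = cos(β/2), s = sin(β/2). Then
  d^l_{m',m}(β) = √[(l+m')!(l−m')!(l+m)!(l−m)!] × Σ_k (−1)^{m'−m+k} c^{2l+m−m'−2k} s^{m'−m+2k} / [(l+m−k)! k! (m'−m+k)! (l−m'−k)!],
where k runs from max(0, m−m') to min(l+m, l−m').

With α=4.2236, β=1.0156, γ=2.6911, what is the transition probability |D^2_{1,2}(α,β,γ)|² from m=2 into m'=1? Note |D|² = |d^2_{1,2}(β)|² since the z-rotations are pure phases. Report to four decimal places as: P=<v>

First d^2_{1,2}(β=1.0156), then the phase factors e^{-i(1)α} and e^{-i(2)γ}:
With c≡cos(β/2)=0.873816 and s≡sin(β/2)=0.486256, N=[6·1·24·1]^{1/2}=12.000000
The bounds max(0,m−m')=1 and min(l+m,l−m')=1 give 1 term
  k=1: (−1)^0·12.0000/(6)·0.8738^3·0.4863^1 = +0.648867
d^2_{1,2}(1.0156) = +0.648867
|D^2_{1,2}|² = |d^2_{1,2}(β)|² = (+0.648867)² = 0.421028 (the z-rotation phases have unit modulus)

P=0.4210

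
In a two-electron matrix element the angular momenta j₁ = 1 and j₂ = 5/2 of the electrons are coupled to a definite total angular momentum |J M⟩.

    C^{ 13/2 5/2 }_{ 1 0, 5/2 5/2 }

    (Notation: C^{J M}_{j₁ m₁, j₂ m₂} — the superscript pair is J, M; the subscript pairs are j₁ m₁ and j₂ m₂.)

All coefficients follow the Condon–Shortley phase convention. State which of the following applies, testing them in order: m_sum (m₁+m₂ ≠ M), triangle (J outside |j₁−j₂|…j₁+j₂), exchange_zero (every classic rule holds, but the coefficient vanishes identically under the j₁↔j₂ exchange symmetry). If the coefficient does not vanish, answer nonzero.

m-sum: m₁+m₂ = 0+5/2 = 5/2, M = 5/2  ✓
triangle: need |j₁−j₂| ≤ J ≤ j₁+j₂, i.e. J ∈ [3/2, 7/2]; J = 13/2 is outside ✗ ⇒ coefficient is 0

triangle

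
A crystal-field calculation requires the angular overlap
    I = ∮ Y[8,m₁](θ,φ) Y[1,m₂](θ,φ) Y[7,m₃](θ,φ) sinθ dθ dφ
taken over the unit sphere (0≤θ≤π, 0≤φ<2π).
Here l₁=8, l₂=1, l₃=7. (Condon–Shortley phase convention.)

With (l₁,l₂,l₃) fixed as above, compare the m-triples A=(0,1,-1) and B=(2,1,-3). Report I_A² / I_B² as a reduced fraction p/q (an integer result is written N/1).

28/15

Same 8,1,7: normalisation and zero-m 3j drop out of the ratio.
A: Δ: 2! 14! 0! / 17! → 1/2040; sum: t=2:+1/58060800 = 1/58060800; 3j²(8 1 7; 0 1 -1) = Δ·Π!·Σ² = 7/510  (sign +1)
B: Δ: 2! 14! 0! / 17! → 1/2040; sum: t=2:+1/174182400 = 1/174182400; 3j²(8 1 7; 2 1 -3) = Δ·Π!·Σ² = 1/136  (sign +1)
I_A²/I_B² = (7/510)/(1/136) = 28/15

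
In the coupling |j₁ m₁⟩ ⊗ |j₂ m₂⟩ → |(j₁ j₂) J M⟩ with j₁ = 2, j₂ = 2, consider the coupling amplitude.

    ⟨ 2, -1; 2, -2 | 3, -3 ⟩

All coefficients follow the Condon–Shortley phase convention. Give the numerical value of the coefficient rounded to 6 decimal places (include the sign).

j₁+j₂−J=1  J+j₁−j₂=3  J−j₁+j₂=3  j₁+j₂+J+1=8
(j₁±m₁, j₂±m₂, J±M) = (1,3,0,4,0,6)
P² = 648
sum k=0..0:
  [0] +1/36 = 1/36
S = 1/36
C² = P²·S² = 1/2 ; C = +0.707107

+√(1/2) ≈ +0.707107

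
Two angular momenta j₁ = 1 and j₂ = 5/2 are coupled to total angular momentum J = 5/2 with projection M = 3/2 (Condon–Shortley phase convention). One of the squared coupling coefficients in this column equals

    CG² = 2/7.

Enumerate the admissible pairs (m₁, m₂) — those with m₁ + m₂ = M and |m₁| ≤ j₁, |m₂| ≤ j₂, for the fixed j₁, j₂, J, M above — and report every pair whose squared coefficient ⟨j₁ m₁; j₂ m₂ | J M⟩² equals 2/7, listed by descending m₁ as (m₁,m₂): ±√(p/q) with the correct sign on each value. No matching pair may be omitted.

(-1,5/2): −√(2/7)

Admissible pairs with m₁+m₂ = M = 3/2: (-1,5/2), (0,3/2), (1,1/2)
  (m₁,m₂)=(1,1/2): CG² = 16/35, CG = +√(16/35)
  (m₁,m₂)=(0,3/2): CG² = 9/35, CG = −√(9/35)
  (m₁,m₂)=(-1,5/2): CG² = 2/7, CG = −√(2/7)   ← matches the target
Pairs with CG² = 2/7: (-1,5/2): −√(2/7)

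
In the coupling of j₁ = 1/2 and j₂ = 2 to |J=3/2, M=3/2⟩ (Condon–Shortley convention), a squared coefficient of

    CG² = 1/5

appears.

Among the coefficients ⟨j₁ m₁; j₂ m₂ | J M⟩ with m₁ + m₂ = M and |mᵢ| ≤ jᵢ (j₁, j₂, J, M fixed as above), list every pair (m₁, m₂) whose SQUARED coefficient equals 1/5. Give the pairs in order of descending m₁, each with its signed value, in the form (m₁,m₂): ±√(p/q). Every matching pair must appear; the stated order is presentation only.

Admissible pairs with m₁+m₂ = M = 3/2: (-1/2,2), (1/2,1)
  (m₁,m₂)=(1/2,1): CG² = 1/5, CG = +√(1/5)   ← matches the target
  (m₁,m₂)=(-1/2,2): CG² = 4/5, CG = −√(4/5)
Pairs with CG² = 1/5: (1/2,1): +√(1/5)

(1/2,1): +√(1/5)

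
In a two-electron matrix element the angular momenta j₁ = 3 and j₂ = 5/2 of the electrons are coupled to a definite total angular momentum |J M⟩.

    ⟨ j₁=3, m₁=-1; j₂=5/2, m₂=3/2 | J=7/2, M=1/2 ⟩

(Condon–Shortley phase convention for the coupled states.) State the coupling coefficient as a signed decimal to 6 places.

√[8·2!4!3!/10! · 2!4!4!1!4!3!] = √(18432/175)
  +(−1)^1/∏(1,1,3,3,1,0)! = -1/36  (running -1/36)
  +(−1)^2/∏(2,0,2,2,2,1)! = 1/16  (running 5/144)
⟨..|..⟩ = √(18432/175)·(5/144) = +0.356348

+0.356348  (= +√(8/63))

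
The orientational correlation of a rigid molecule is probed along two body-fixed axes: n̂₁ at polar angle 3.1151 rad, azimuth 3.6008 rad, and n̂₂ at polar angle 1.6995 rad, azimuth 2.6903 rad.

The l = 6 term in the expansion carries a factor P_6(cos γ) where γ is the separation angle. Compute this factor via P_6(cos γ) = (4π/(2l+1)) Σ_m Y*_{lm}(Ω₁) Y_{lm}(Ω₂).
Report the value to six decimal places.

Summing Y*_{l m}(θ₁,φ₁)·Y_{l m}(θ₂,φ₂) over m ∈ [−6, 6]; prefactor 4π/(2·6+1) = 0.966644:
  [-6]  conj(Y_{6,-6})(Ω₁) = -0.000000+0.000000i ; Y_{6,-6}(Ω₂) = -0.417024+0.193196i ; Δ = +0.000000-0.000000i
  [-5]  conj(Y_{6,-5})(Ω₁) = -0.000000+0.000000i ; Y_{6,-5}(Ω₂) = -0.130468+0.159481i ; Δ = -0.000000-0.000000i
  [-4]  conj(Y_{6,-4})(Ω₁) = -0.000000+0.000002i ; Y_{6,-4}(Ω₂) = +0.065626-0.274859i ; Δ = +0.000000+0.000000i
  [-3]  conj(Y_{6,-3})(Ω₁) = +0.000019+0.000095i ; Y_{6,-3}(Ω₂) = -0.049472-0.224479i ; Δ = +0.000020-0.000009i
  [-2]  conj(Y_{6,-2})(Ω₁) = +0.002215+0.002900i ; Y_{6,-2}(Ω₂) = +0.141398+0.179132i ; Δ = -0.000206+0.000807i
  [-1]  conj(Y_{6,-1})(Ω₁) = +0.077986+0.038561i ; Y_{6,-1}(Ω₂) = +0.213047+0.103254i ; Δ = +0.012633+0.016268i
  [+0]  conj(Y_{6,0})(Ω₁) = +1.009625-0.000000i ; Y_{6,0}(Ω₂) = -0.213258+0.000000i ; Δ = -0.215311+0.000000i
  [+1]  conj(Y_{6,1})(Ω₁) = -0.077986+0.038561i ; Y_{6,1}(Ω₂) = -0.213047+0.103254i ; Δ = +0.012633-0.016268i
  [+2]  conj(Y_{6,2})(Ω₁) = +0.002215-0.002900i ; Y_{6,2}(Ω₂) = +0.141398-0.179132i ; Δ = -0.000206-0.000807i
  [+3]  conj(Y_{6,3})(Ω₁) = -0.000019+0.000095i ; Y_{6,3}(Ω₂) = +0.049472-0.224479i ; Δ = +0.000020+0.000009i
  [+4]  conj(Y_{6,4})(Ω₁) = -0.000000-0.000002i ; Y_{6,4}(Ω₂) = +0.065626+0.274859i ; Δ = +0.000000-0.000000i
  [+5]  conj(Y_{6,5})(Ω₁) = +0.000000+0.000000i ; Y_{6,5}(Ω₂) = +0.130468+0.159481i ; Δ = -0.000000+0.000000i
  [+6]  conj(Y_{6,6})(Ω₁) = -0.000000-0.000000i ; Y_{6,6}(Ω₂) = -0.417024-0.193196i ; Δ = +0.000000+0.000000i
Accumulated sum -0.190416-0.000000i; after 4π/(2l+1) scaling, -0.184064-0.000000i ⇒ P_6 = -0.184064

-0.184064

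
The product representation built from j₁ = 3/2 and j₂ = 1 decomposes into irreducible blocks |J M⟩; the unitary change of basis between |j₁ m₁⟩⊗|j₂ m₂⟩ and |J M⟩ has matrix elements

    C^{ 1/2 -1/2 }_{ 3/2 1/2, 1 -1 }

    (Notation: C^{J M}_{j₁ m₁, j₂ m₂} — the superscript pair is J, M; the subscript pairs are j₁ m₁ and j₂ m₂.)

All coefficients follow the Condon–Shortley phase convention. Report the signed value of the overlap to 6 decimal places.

+√(1/6) ≈ +0.408248

triangle: 2!*1!*0!/4! = 2/24
(j±m)!: 2!*1!*0!*2!*0!*1! = 4
prefactor² = (2J+1)*Δ*N² = 2/3
  k=0: +1/(0!*2!*1!*0!*0!*0!) = 1/2
Σ = 1/2  ⇒  CG² = 2/3*(1/2)² = 1/6
CG = +√(1/6) = +0.408248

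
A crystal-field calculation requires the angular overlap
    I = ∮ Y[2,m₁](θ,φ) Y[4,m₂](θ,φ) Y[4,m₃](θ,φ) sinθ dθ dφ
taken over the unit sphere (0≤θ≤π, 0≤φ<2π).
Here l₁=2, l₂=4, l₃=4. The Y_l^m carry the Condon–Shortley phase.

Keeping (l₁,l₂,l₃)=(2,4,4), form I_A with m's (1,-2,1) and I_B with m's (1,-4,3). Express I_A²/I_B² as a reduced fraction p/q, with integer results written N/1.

l's match ⇒ only the (l;m) 3-j factors differ between A and B.
A: triangle coeff Δ(2,4,4) = 1/13860; Σ_t [0,1]: t=0:+1/96 t=1:−1/240 = 1/160; (3j)²=27/1540 [(2 4 4; 1 -2 1)], sign=-1
B: triangle coeff Δ(2,4,4) = 1/13860; Σ_t [0,0]: t=0:+1/1440 = 1/1440; (3j)²=7/165 [(2 4 4; 1 -4 3)], sign=-1
I_A²/I_B² = (27/1540)/(7/165) = 81/196

81/196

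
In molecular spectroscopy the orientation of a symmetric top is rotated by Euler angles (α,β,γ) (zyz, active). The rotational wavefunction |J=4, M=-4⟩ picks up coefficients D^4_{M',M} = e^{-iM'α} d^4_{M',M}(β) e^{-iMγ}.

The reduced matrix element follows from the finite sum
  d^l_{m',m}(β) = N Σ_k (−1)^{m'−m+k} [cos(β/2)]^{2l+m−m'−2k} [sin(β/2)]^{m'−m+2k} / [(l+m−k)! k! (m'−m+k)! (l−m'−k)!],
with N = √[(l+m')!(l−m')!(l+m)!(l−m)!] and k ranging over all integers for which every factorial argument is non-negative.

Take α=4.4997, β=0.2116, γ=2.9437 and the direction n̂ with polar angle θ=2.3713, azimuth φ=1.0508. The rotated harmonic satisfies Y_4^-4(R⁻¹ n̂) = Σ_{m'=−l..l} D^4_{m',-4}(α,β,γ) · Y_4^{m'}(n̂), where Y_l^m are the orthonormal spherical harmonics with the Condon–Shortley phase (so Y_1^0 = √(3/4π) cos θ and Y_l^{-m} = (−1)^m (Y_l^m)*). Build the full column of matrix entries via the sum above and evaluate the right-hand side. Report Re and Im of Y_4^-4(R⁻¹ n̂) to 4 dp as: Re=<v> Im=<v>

Re=0.0262 Im=0.0274

Need the full column D^4_{m',-4} for m'=−4..4 at α=4.4997, β=0.2116, γ=2.9437.
cos(β/2)=0.994408, sin(β/2)=0.105603
d^4_{-4,-4}: single k=0 term ⇒ +0.956133;  D = -0.068334-0.953688i
d^4_{-3,-4}: single k=0 term ⇒ -0.287193;  D = -0.284336-0.040405i
d^4_{-2,-4}: single k=0 term ⇒ +0.057058;  D = -0.019771+0.053523i
d^4_{-1,-4}: single k=0 term ⇒ -0.008569;  D = +0.007230+0.004599i
d^4_{0,-4}: single k=0 term ⇒ +0.001017;  D = +0.000715-0.000724i
d^4_{1,-4}: single k=0 term ⇒ -0.000097;  D = -0.000053-0.000081i
d^4_{2,-4}: single k=0 term ⇒ +0.000007;  D = -0.000007+0.000003i
d^4_{3,-4}: single k=0 term ⇒ -0.000000;  D = +0.000000+0.000000i
d^4_{4,-4}: single k=0 term ⇒ +0.000000;  D = +0.000000+0.000000i
Y_4^{m'}(θ=2.3713,φ=1.0508) and Σ D·Y over m':
  (-0.0683-0.9537i)·(-0.0507+0.0909i)  (-0.2843-0.0404i)·(+0.3033-0.0033i)  (-0.0198+0.0535i)·(-0.2140-0.3645i)  (+0.0072+0.0046i)·(-0.0712+0.1243i)  (+0.0007-0.0007i)·(-0.3350+0.0000i)  (-0.0001-0.0001i)·(+0.0712+0.1243i)  (-0.0000+0.0000i)·(-0.2140+0.3645i)  (+0.0000+0.0000i)·(-0.3033-0.0033i)  (+0.0000+0.0000i)·(-0.0507-0.0909i)
Y_4^-4(R⁻¹ n̂) = +0.026156+0.027394i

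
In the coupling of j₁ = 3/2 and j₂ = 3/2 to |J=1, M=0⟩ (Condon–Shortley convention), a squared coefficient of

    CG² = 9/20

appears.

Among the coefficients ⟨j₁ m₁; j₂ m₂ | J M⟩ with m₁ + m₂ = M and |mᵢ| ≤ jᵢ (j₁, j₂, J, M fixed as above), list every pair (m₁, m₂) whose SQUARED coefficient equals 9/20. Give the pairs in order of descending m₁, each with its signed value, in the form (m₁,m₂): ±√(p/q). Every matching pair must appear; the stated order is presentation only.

Admissible pairs with m₁+m₂ = M = 0: (-3/2,3/2), (-1/2,1/2), (1/2,-1/2), (3/2,-3/2)
  (m₁,m₂)=(3/2,-3/2): CG² = 9/20, CG = +√(9/20)   ← matches the target
  (m₁,m₂)=(1/2,-1/2): CG² = 1/20, CG = −√(1/20)
  (m₁,m₂)=(-1/2,1/2): CG² = 1/20, CG = −√(1/20)
  (m₁,m₂)=(-3/2,3/2): CG² = 9/20, CG = +√(9/20)   ← matches the target
Pairs with CG² = 9/20: (3/2,-3/2): +√(9/20); (-3/2,3/2): +√(9/20)

(3/2,-3/2): +√(9/20); (-3/2,3/2): +√(9/20)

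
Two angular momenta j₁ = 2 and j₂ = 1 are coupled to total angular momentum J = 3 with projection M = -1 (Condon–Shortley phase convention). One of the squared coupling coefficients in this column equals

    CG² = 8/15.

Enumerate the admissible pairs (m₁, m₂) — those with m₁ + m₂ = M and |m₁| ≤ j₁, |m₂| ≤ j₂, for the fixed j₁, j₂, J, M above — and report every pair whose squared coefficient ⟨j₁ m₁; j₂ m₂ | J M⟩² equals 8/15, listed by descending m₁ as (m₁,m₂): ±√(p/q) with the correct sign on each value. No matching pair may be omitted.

Admissible pairs with m₁+m₂ = M = -1: (-2,1), (-1,0), (0,-1)
  (m₁,m₂)=(0,-1): CG² = 2/5, CG = +√(2/5)
  (m₁,m₂)=(-1,0): CG² = 8/15, CG = +√(8/15)   ← matches the target
  (m₁,m₂)=(-2,1): CG² = 1/15, CG = +√(1/15)
Pairs with CG² = 8/15: (-1,0): +√(8/15)

(-1,0): +√(8/15)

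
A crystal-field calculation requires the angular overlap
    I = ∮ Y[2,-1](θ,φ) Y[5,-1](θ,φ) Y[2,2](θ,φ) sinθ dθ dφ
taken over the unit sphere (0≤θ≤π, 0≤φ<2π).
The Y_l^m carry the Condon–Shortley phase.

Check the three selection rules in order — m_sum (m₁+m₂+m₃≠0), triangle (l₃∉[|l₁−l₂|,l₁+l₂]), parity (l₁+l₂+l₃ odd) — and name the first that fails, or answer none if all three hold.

triangle

Σmᵢ = 0  ✓
l₃∈[|l₁−l₂|,l₁+l₂]=[3,7] required, l₃=2 fails  ✗
Σlᵢ = 9 ⇒ odd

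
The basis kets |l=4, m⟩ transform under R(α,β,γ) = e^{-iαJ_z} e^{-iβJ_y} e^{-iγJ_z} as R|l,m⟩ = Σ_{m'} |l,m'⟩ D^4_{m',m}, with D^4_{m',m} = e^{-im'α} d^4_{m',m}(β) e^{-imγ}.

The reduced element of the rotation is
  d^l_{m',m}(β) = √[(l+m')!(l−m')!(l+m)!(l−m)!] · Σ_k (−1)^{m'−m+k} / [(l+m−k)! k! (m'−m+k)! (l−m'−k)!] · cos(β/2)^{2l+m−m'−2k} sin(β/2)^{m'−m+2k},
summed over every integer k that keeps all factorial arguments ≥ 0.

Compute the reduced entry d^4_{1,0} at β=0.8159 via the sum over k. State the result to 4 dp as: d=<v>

d=-0.0800

d^4_{1,0}(β=0.8159) via the finite sum:
c=cos(0.815900/2)=0.917936, s=sin(0.815900/2)=0.396728; N=√[120·6·24·24]=643.987578
k: max(0,(0)−(1))=0 … min(4+(0),4−(1))=3
  k=0: (−1)^1·643.9876/(144)·0.9179^7·0.3967^1 = -0.974306
  k=1: (−1)^2·643.9876/(24)·0.9179^5·0.3967^3 = +1.091964
  k=2: (−1)^3·643.9876/(24)·0.9179^3·0.3967^5 = -0.203972
  k=3: (−1)^4·643.9876/(144)·0.9179^1·0.3967^7 = +0.006350
d^4_{1,0}(0.8159) = -0.974306 +1.091964 -0.203972 +0.006350 = -0.079964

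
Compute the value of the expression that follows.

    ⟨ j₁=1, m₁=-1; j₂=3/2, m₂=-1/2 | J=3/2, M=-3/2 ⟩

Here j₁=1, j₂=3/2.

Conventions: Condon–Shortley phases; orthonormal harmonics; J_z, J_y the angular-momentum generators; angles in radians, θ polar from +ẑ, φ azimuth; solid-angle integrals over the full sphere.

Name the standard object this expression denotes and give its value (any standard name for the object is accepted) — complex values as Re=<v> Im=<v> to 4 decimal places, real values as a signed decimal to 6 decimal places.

This is a Clebsch–Gordan (vector-coupling) coefficient.
√[4·1!1!2!/5! · 0!2!1!2!0!3!] = √(8/5)
  +(−1)^1/∏(1,0,1,0,0,2)! = -1/2  (running -1/2)
⟨..|..⟩ = √(8/5)·(-1/2) = -0.632456

Clebsch–Gordan coefficient, −√(2/5) ≈ -0.632456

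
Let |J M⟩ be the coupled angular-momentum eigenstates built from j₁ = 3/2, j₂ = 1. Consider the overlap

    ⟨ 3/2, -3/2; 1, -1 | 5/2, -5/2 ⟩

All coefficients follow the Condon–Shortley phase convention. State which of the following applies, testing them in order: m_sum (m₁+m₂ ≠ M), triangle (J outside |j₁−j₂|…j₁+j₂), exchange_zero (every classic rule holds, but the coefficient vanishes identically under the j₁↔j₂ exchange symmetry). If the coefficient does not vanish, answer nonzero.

nonzero

m-sum: m₁+m₂ = -3/2+(-1) = -5/2, M = -5/2  ✓
triangle: |j₁−j₂| = 1/2 ≤ J = 5/2 ≤ j₁+j₂ = 5/2  ✓
exchange: j₁≠j₂ or m₁≠m₂ — the exchange symmetry imposes no constraint here
value check: CG = +1 = +1.000000 ≠ 0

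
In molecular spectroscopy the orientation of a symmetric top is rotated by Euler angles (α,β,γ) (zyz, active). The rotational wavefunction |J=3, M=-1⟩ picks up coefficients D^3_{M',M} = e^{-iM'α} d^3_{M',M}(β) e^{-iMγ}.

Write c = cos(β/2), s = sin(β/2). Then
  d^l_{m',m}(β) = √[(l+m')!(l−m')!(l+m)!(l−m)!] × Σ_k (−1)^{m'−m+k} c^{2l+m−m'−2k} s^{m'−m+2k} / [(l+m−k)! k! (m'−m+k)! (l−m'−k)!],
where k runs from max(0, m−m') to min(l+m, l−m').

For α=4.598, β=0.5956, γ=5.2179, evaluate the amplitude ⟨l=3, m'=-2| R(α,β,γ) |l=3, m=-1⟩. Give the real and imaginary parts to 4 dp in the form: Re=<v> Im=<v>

Re=-0.1643 Im=0.5784

First d^3_{-2,-1}(β=0.5956), then the phase factors e^{-i(-2)α} and e^{-i(-1)γ}:
Half-angle: c=0.955984, s=0.293418. N=√(1·120·2·24)=75.894664
Admissible k: 1..2 (factorial args all ≥0)
  k=1: (−1)^0·75.8947/(24)·0.9560^5·0.2934^1 = +0.740867
  k=2: (−1)^1·75.8947/(12)·0.9560^3·0.2934^3 = -0.139586
d^3_{-2,-1}(0.5956) = +0.740867 -0.139586 = +0.601281
D = (-0.973944+0.226787i)·(+0.601281)·(+0.484255-0.874927i) = -0.164279+0.578404i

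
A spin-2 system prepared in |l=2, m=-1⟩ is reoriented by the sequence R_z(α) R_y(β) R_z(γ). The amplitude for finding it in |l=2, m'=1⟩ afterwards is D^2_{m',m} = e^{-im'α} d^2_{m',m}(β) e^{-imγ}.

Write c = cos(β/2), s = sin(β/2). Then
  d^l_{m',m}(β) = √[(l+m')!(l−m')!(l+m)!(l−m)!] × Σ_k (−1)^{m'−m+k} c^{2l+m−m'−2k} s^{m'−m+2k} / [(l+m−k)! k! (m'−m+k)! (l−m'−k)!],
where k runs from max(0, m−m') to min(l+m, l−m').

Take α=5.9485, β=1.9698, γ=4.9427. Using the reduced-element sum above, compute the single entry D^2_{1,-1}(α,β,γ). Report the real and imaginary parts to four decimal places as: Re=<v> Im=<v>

Re=0.0829 Im=-0.1308

D^2_{1,-1}(5.9485,1.9698,4.9427) = e^{-i·1·5.9485}·d^2_{1,-1}(1.9698)·e^{-i·-1·4.9427}. Compute d first:
With c≡cos(β/2)=0.552946 and s≡sin(β/2)=0.833217, N=[6·1·1·6]^{1/2}=6.000000
k∈{0,1} keeps every argument non-negative
  k=0: (−1)^2·6.0000/(2)·0.5529^2·0.8332^2 = +0.636801
  k=1: (−1)^3·6.0000/(6)·0.5529^0·0.8332^4 = -0.481983
d^2_{1,-1}(1.9698) = +0.636801 -0.481983 = +0.154817
Attach z-rotation phases: D = e^{-i(1)(5.9485)}·(+0.154817)·e^{-i(-1)(4.9427)} = +0.082891-0.130757i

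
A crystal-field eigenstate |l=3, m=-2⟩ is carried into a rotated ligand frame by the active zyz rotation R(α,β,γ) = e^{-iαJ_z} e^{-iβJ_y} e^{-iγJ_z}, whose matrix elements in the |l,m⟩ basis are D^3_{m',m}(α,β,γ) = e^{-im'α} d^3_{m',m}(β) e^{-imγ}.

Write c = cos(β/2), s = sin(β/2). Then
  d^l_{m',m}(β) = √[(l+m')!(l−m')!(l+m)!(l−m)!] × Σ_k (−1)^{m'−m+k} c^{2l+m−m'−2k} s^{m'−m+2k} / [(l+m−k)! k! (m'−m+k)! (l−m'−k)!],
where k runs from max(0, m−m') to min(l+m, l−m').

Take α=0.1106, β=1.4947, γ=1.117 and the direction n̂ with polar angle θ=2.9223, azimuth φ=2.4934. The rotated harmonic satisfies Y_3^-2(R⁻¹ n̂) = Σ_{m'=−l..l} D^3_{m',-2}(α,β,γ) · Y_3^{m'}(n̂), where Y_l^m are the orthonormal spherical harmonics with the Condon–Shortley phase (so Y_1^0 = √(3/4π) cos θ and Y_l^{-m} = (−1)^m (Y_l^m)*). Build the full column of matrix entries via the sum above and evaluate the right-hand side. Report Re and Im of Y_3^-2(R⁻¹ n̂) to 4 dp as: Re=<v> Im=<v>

Re=0.0777 Im=-0.2101

Need the full column D^3_{m',-2} for m'=−3..3 at α=0.1106, β=1.4947, γ=1.1170.
cos(β/2)=0.733493, sin(β/2)=0.679697
d^3_{-3,-2}: single k=1 term ⇒ +0.353484;  D = -0.296489+0.192472i
d^3_{-2,-2}: k∈[0..1] ⇒ +0.155731 -0.668628 = -0.512897;  D = +0.396745-0.325049i
d^3_{-1,-2}: k∈[0..1] ⇒ -0.456346 +0.783726 = +0.327380;  D = -0.228793+0.234161i
d^3_{0,-2}: k∈[0..1] ⇒ +0.732445 -0.628948 = +0.103497;  D = -0.063717+0.081558i
d^3_{1,-2}: k∈[0..1] ⇒ -0.783726 +0.336491 = -0.447234;  D = +0.234756-0.380668i
d^3_{2,-2}: k∈[0..1] ⇒ +0.574148 -0.098604 = +0.475544;  D = -0.203415+0.429843i
d^3_{3,-2}: single k=0 term ⇒ -0.260645;  D = +0.084806-0.246462i
Y_3^{m'}(θ=2.9223,φ=2.4934) and Σ D·Y over m':
  (-0.2965+0.1925i)·(+0.0016-0.0040i)  (+0.3967-0.3250i)·(-0.0128-0.0454i)  (-0.2288+0.2342i)·(-0.2109-0.1597i)  (-0.0637+0.0816i)·(-0.6423+0.0000i)  (+0.2348-0.3807i)·(+0.2109-0.1597i)  (-0.2034+0.4298i)·(-0.0128+0.0454i)  (+0.0848-0.2465i)·(-0.0016-0.0040i)
Y_3^-2(R⁻¹ n̂) = +0.077704-0.210092i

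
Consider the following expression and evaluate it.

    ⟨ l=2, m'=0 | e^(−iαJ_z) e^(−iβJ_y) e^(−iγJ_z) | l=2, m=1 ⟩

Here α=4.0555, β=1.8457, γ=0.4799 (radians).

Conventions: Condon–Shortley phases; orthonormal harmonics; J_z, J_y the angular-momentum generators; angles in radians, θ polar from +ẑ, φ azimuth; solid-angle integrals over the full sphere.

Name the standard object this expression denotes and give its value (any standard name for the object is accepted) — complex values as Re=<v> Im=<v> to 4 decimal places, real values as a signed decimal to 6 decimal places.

Wigner D-matrix element, Re=-0.2838 Im=0.1477

This is a Wigner D-matrix element — the rotation-matrix element ⟨l m'| R(α,β,γ) |l m⟩ in the angular-momentum basis.
First d^2_{0,1}(β=1.8457), then the phase factors e^{-i(0)α} and e^{-i(1)γ}:
c=cos(1.845700/2)=0.603550, s=sin(1.845700/2)=0.797325; N=√[2·2·6·1]=4.898979
k∈{1,2} keeps every argument non-negative
  k=1: (−1)^0·4.8990/(2)·0.6036^3·0.7973^1 = +0.429389
  k=2: (−1)^1·4.8990/(2)·0.6036^1·0.7973^3 = -0.749368
d^2_{0,1}(1.8457) = +0.429389 -0.749368 = -0.319979
D = (+1.000000+0.000000i)·(-0.319979)·(+0.887041-0.461690i) = -0.283834+0.147731i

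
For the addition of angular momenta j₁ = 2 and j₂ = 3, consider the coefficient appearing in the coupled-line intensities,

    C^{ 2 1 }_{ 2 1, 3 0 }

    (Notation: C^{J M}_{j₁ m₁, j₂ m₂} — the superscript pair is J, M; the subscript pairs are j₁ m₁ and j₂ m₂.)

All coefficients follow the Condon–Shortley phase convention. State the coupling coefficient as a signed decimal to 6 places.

triangle: 3!*1!*3!/8! = 36/40320
(j±m)!: 3!*1!*3!*3!*3!*1! = 1296
prefactor² = (2J+1)*Δ*N² = 81/14
  k=0: +1/(0!*3!*1!*3!*0!*0!) = 1/36
  k=1: −1/(1!*2!*0!*2!*1!*1!) = -1/4
Σ = -2/9  ⇒  CG² = 81/14*(-2/9)² = 2/7
CG = −√(2/7) = -0.534522

-0.534522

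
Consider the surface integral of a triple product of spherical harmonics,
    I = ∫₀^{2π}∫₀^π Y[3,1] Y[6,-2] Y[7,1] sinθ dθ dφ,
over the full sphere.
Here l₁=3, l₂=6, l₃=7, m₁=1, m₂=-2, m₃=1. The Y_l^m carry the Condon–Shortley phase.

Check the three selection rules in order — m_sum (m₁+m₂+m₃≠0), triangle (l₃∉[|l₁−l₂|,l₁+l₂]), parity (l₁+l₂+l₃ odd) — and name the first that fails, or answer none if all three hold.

none

azimuthal sum: 1 − 2 + 1 = 0  ✓
3 ≤ 7 ≤ 9 (triangle on l)  ✓
L = 3 + 6 + 7 = 16 (even)  ✓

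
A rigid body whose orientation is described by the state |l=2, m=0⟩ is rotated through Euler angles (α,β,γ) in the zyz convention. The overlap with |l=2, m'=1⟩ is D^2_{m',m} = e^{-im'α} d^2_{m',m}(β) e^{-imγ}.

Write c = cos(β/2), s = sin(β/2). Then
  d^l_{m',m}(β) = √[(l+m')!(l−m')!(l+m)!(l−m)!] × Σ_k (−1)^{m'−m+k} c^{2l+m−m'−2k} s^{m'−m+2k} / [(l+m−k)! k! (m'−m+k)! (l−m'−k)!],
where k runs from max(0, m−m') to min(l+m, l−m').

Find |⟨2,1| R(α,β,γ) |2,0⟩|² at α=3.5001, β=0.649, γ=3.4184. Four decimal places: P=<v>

P=0.3478

First d^2_{1,0}(β=0.6490), then the phase factors e^{-i(1)α} and e^{-i(0)γ}:
With c≡cos(β/2)=0.947810 and s≡sin(β/2)=0.318835, N=[6·1·2·2]^{1/2}=4.898979
k∈{0,1} keeps every argument non-negative
  k=0: (−1)^1·4.8990/(2)·0.9478^3·0.3188^1 = -0.664976
  k=1: (−1)^2·4.8990/(2)·0.9478^1·0.3188^3 = +0.075248
d^2_{1,0}(0.6490) = -0.664976 +0.075248 = -0.589728
|D^2_{1,0}|² = |d^2_{1,0}(β)|² = (-0.589728)² = 0.347779 (the z-rotation phases have unit modulus)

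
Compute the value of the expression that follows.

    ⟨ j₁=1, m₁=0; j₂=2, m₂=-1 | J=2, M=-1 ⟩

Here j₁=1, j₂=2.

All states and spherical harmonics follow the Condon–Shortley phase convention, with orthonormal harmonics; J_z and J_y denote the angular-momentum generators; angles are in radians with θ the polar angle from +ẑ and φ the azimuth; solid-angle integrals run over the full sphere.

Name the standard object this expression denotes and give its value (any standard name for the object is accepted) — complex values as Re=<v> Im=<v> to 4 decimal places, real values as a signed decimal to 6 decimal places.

Clebsch–Gordan coefficient, +√(1/6) ≈ +0.408248

This is a Clebsch–Gordan (vector-coupling) coefficient.
√[5·1!1!3!/6! · 1!1!1!3!1!3!] = √(3/2)
  +(−1)^0/∏(0,1,1,1,0,2)! = 1/2  (running 1/2)
  +(−1)^1/∏(1,0,0,0,1,3)! = -1/6  (running 1/3)
⟨..|..⟩ = √(3/2)·(1/3) = +0.408248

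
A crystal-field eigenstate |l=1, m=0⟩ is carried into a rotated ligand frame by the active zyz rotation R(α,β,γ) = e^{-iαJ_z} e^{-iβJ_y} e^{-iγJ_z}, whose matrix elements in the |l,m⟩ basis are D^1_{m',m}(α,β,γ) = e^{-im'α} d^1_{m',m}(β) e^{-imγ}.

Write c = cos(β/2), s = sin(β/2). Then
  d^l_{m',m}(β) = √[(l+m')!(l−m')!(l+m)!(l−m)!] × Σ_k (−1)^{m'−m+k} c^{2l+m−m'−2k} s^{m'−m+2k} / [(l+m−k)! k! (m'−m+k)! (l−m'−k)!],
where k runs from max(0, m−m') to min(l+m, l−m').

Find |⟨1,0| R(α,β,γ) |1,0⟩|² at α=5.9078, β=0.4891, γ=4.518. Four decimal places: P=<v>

Split into d^1_{0,0}(β=0.4891) × two z-phases.
Half-angle: c=0.970246, s=0.242120. N=√(1·1·1·1)=1.000000
The bounds max(0,m−m')=0 and min(l+m,l−m')=1 give 2 terms
  k=0: (−1)^0·1.0000/(1)·0.9702^2·0.2421^0 = +0.941378
  k=1: (−1)^1·1.0000/(1)·0.9702^0·0.2421^2 = -0.058622
d^1_{0,0}(0.4891) = +0.941378 -0.058622 = +0.882756
|D^1_{0,0}|² = |d^1_{0,0}(β)|² = (+0.882756)² = 0.779258 (the z-rotation phases have unit modulus)

P=0.7793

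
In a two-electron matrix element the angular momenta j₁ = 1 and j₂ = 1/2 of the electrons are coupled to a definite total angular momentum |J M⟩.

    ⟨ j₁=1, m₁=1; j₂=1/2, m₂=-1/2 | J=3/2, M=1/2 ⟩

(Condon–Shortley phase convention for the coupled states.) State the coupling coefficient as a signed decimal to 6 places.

+√(1/3) ≈ +0.577350

√[4·0!2!1!/4! · 2!0!0!1!2!1!] = √(4/3)
  +(−1)^0/∏(0,0,0,0,2,1)! = 1/2  (running 1/2)
⟨..|..⟩ = √(4/3)·(1/2) = +0.577350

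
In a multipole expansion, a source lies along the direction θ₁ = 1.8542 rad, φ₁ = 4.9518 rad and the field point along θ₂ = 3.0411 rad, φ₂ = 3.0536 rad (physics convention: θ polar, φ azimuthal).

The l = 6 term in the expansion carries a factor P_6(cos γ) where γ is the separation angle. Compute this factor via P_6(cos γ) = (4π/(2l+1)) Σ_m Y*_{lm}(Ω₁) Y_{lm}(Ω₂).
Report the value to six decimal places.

Addition theorem: P_6(cos γ) = (4π/13) Σ_m Y*_{lm}(Ω₁) Y_{lm}(Ω₂), m = −6…6:
  m=-6: (-0.050677-0.374987i) × (+0.000000+0.000000i) = +0.000000-0.000000i  (running Σ = +0.000000-0.000000i)
  m=-5: (-0.355408+0.139382i) × (+0.000015+0.000007i) = -0.000006-0.000000i  (running Σ = -0.000006-0.000001i)
  m=-4: (-0.024408-0.034689i) × (+0.000336+0.000123i) = -0.000004-0.000015i  (running Σ = -0.000010-0.000015i)
  m=-3: (-0.227006+0.259748i) × (+0.004984+0.001347i) = -0.001481+0.000989i  (running Σ = -0.001492+0.000974i)
  m=-2: (+0.054804+0.028450i) × (+0.050091+0.008907i) = +0.002492+0.001913i  (running Σ = +0.001000+0.002887i)
  m=-1: (-0.074907+0.306878i) × (+0.313001+0.027613i) = -0.031920+0.093985i  (running Σ = -0.030920+0.096871i)
  m=0: (+0.088652-0.000000i) × (+0.912038+0.000000i) = +0.080854+0.000000i  (running Σ = +0.049935+0.096871i)
  m=1: (+0.074907+0.306878i) × (-0.313001+0.027613i) = -0.031920-0.093985i  (running Σ = +0.018015+0.002887i)
  m=2: (+0.054804-0.028450i) × (+0.050091-0.008907i) = +0.002492-0.001913i  (running Σ = +0.020507+0.000974i)
  m=3: (+0.227006+0.259748i) × (-0.004984+0.001347i) = -0.001481-0.000989i  (running Σ = +0.019026-0.000015i)
  m=4: (-0.024408+0.034689i) × (+0.000336-0.000123i) = -0.000004+0.000015i  (running Σ = +0.019022-0.000001i)
  m=5: (+0.355408+0.139382i) × (-0.000015+0.000007i) = -0.000006+0.000000i  (running Σ = +0.019015-0.000000i)
  m=6: (-0.050677+0.374987i) × (+0.000000-0.000000i) = +0.000000+0.000000i  (running Σ = +0.019015-0.000000i)
Accumulated sum +0.019015-0.000000i; after 4π/(2l+1) scaling, +0.018381-0.000000i ⇒ P_6 = 0.018381

0.018381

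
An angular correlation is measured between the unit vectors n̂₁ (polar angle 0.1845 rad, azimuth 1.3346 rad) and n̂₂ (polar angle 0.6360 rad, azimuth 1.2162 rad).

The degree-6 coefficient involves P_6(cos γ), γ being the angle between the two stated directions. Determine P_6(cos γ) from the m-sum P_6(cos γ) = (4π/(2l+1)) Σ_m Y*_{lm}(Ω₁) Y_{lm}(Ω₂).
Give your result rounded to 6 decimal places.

Summing Y*_{l m}(θ₁,φ₁)·Y_{l m}(θ₂,φ₂) over m ∈ [−6, 6]; prefactor 4π/(2·6+1) = 0.966644:
  [-6]  conj(Y_{6,-6})(Ω₁) = -0.000003+0.000018i ; Y_{6,-6}(Ω₂) = +0.011212-0.018012i ; Δ = +0.000000+0.000000i
  [-5]  conj(Y_{6,-5})(Ω₁) = +0.000316+0.000130i ; Y_{6,-5}(Ω₂) = +0.097512+0.019989i ; Δ = +0.000028+0.000019i
  [-4]  conj(Y_{6,-4})(Ω₁) = +0.002280-0.003154i ; Y_{6,-4}(Ω₂) = +0.041258+0.268606i ; Δ = +0.000941+0.000482i
  [-3]  conj(Y_{6,-3})(Ω₁) = -0.019631-0.022904i ; Y_{6,-3}(Ω₂) = -0.395442+0.219643i ; Δ = +0.012793+0.004746i
  [-2]  conj(Y_{6,-2})(Ω₁) = -0.140773+0.071932i ; Y_{6,-2}(Ω₂) = -0.276669-0.237417i ; Δ = +0.056025+0.013520i
  [-1]  conj(Y_{6,-1})(Ω₁) = +0.118671+0.493049i ; Y_{6,-1}(Ω₂) = -0.040571+0.109578i ; Δ = -0.058842-0.007000i
  [+0]  conj(Y_{6,0})(Ω₁) = +0.684335-0.000000i ; Y_{6,0}(Ω₂) = -0.404624+0.000000i ; Δ = -0.276898+0.000000i
  [+1]  conj(Y_{6,1})(Ω₁) = -0.118671+0.493049i ; Y_{6,1}(Ω₂) = +0.040571+0.109578i ; Δ = -0.058842+0.007000i
  [+2]  conj(Y_{6,2})(Ω₁) = -0.140773-0.071932i ; Y_{6,2}(Ω₂) = -0.276669+0.237417i ; Δ = +0.056025-0.013520i
  [+3]  conj(Y_{6,3})(Ω₁) = +0.019631-0.022904i ; Y_{6,3}(Ω₂) = +0.395442+0.219643i ; Δ = +0.012793-0.004746i
  [+4]  conj(Y_{6,4})(Ω₁) = +0.002280+0.003154i ; Y_{6,4}(Ω₂) = +0.041258-0.268606i ; Δ = +0.000941-0.000482i
  [+5]  conj(Y_{6,5})(Ω₁) = -0.000316+0.000130i ; Y_{6,5}(Ω₂) = -0.097512+0.019989i ; Δ = +0.000028-0.000019i
  [+6]  conj(Y_{6,6})(Ω₁) = -0.000003-0.000018i ; Y_{6,6}(Ω₂) = +0.011212+0.018012i ; Δ = +0.000000-0.000000i
Σ over m = -0.255005-0.000000i; ×(4π/13) → -0.246499-0.000000i. Real part: -0.246499

-0.246499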